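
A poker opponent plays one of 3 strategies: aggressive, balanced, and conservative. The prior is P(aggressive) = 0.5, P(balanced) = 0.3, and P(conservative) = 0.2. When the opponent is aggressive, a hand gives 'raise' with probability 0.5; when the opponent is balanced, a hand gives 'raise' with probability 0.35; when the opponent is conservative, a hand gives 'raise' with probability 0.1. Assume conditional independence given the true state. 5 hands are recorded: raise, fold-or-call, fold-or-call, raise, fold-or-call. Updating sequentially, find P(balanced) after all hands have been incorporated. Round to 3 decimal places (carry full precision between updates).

After 'raise': normaliser = 0.5·0.5000 + 0.35·0.3000 + 0.1·0.2000; P(aggressive) ≈ 0.6667, P(balanced) ≈ 0.2800, P(conservative) ≈ 0.0533
After 'fold-or-call': normaliser = 0.5·0.6667 + 0.65·0.2800 + 0.9·0.0533; P(aggressive) ≈ 0.5917, P(balanced) ≈ 0.3231, P(conservative) ≈ 0.0852
After 'fold-or-call': normaliser = 0.5·0.5917 + 0.65·0.3231 + 0.9·0.0852; P(aggressive) ≈ 0.5079, P(balanced) ≈ 0.3605, P(conservative) ≈ 0.1316
After 'raise': normaliser = 0.5·0.5079 + 0.35·0.3605 + 0.1·0.1316; P(aggressive) ≈ 0.6457, P(balanced) ≈ 0.3208, P(conservative) ≈ 0.0335
After 'fold-or-call': normaliser = 0.5·0.6457 + 0.65·0.3208 + 0.9·0.0335; P(aggressive) ≈ 0.5750, P(balanced) ≈ 0.3714, P(conservative) ≈ 0.0537

0.371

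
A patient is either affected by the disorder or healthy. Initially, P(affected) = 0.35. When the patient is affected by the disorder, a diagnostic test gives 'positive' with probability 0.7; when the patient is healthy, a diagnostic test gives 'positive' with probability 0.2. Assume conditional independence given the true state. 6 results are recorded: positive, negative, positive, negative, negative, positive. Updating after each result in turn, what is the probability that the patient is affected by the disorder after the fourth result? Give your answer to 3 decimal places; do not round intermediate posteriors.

After 'positive': P(affected) = 0.7·0.3500 / (0.7·0.3500 + 0.2·0.6500) ≈ 0.6533
After 'negative': P(affected) = 0.3·0.6533 / (0.3·0.6533 + 0.8·0.3467) ≈ 0.4141
After 'positive': P(affected) = 0.7·0.4141 / (0.7·0.4141 + 0.2·0.5859) ≈ 0.7121
After 'negative': P(affected) = 0.3·0.7121 / (0.3·0.7121 + 0.8·0.2879) ≈ 0.4812

0.481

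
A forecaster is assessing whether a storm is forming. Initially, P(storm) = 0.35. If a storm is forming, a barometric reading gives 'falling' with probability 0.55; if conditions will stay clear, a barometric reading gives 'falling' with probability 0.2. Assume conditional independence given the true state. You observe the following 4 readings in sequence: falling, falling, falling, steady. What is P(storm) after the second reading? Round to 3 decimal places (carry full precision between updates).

0.803

Each posterior becomes the prior for the next update.
After 'falling': P(storm) = 0.55·0.3500 / (0.55·0.3500 + 0.2·0.6500) ≈ 0.5969
After 'falling': P(storm) = 0.55·0.5969 / (0.55·0.5969 + 0.2·0.4031) ≈ 0.8028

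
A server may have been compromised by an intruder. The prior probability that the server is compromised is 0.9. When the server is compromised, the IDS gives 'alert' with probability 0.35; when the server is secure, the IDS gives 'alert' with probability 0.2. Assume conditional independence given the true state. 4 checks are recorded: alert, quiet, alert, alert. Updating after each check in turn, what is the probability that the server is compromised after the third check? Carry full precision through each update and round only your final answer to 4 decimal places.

0.9573

After 'alert': P(compromised) = 0.35·0.9000 / (0.35·0.9000 + 0.2·0.1000) ≈ 0.9403
After 'quiet': P(compromised) = 0.65·0.9403 / (0.65·0.9403 + 0.8·0.0597) ≈ 0.9275
After 'alert': P(compromised) = 0.35·0.9275 / (0.35·0.9275 + 0.2·0.0725) ≈ 0.9573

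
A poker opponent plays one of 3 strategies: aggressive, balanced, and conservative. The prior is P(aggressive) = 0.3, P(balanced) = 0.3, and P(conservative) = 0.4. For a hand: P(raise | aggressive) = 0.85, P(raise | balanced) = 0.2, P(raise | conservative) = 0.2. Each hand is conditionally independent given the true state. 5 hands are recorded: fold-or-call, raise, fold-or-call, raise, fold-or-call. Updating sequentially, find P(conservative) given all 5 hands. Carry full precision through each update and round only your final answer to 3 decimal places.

After 'fold-or-call': normaliser = 0.15·0.3000 + 0.8·0.3000 + 0.8·0.4000; P(aggressive) ≈ 0.0744, P(balanced) ≈ 0.3967, P(conservative) ≈ 0.5289
After 'raise': normaliser = 0.85·0.0744 + 0.2·0.3967 + 0.2·0.5289; P(aggressive) ≈ 0.2546, P(balanced) ≈ 0.3195, P(conservative) ≈ 0.4260
After 'fold-or-call': normaliser = 0.15·0.2546 + 0.8·0.3195 + 0.8·0.4260; P(aggressive) ≈ 0.0602, P(balanced) ≈ 0.4028, P(conservative) ≈ 0.5370
After 'raise': normaliser = 0.85·0.0602 + 0.2·0.4028 + 0.2·0.5370; P(aggressive) ≈ 0.2139, P(balanced) ≈ 0.3369, P(conservative) ≈ 0.4492
After 'fold-or-call': normaliser = 0.15·0.2139 + 0.8·0.3369 + 0.8·0.4492; P(aggressive) ≈ 0.0486, P(balanced) ≈ 0.4078, P(conservative) ≈ 0.5437

0.544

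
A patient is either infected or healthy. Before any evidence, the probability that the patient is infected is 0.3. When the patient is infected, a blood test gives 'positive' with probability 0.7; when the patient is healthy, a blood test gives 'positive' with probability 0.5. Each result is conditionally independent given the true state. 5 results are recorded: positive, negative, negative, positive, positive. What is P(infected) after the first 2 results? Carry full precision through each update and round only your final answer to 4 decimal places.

0.2647

After 'positive': P(infected) = 0.7·0.3000 / (0.7·0.3000 + 0.5·0.7000) ≈ 0.3750
After 'negative': P(infected) = 0.3·0.3750 / (0.3·0.3750 + 0.5·0.6250) ≈ 0.2647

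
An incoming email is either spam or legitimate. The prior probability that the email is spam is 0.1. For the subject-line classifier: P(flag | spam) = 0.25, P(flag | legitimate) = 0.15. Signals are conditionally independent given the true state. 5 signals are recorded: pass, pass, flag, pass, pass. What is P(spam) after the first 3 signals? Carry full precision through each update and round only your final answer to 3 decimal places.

After 'pass': P(spam) = 0.75·0.1000 / (0.75·0.1000 + 0.85·0.9000) ≈ 0.0893
After 'pass': P(spam) = 0.75·0.0893 / (0.75·0.0893 + 0.85·0.9107) ≈ 0.0796
After 'flag': P(spam) = 0.25·0.0796 / (0.25·0.0796 + 0.15·0.9204) ≈ 0.1260

0.126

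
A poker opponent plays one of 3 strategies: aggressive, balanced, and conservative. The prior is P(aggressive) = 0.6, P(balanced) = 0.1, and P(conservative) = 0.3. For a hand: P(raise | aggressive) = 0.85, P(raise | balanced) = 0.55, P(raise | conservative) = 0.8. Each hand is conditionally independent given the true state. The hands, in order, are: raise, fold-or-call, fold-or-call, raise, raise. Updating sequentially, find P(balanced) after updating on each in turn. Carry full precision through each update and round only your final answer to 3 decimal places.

After 'raise': normaliser = 0.85·0.6000 + 0.55·0.1000 + 0.8·0.3000; P(aggressive) ≈ 0.6335, P(balanced) ≈ 0.0683, P(conservative) ≈ 0.2981
After 'fold-or-call': normaliser = 0.15·0.6335 + 0.45·0.0683 + 0.2·0.2981; P(aggressive) ≈ 0.5126, P(balanced) ≈ 0.1658, P(conservative) ≈ 0.3216
After 'fold-or-call': normaliser = 0.15·0.5126 + 0.45·0.1658 + 0.2·0.3216; P(aggressive) ≈ 0.3562, P(balanced) ≈ 0.3458, P(conservative) ≈ 0.2980
After 'raise': normaliser = 0.85·0.3562 + 0.55·0.3458 + 0.8·0.2980; P(aggressive) ≈ 0.4140, P(balanced) ≈ 0.2600, P(conservative) ≈ 0.3260
After 'raise': normaliser = 0.85·0.4140 + 0.55·0.2600 + 0.8·0.3260; P(aggressive) ≈ 0.4657, P(balanced) ≈ 0.1892, P(conservative) ≈ 0.3451

0.189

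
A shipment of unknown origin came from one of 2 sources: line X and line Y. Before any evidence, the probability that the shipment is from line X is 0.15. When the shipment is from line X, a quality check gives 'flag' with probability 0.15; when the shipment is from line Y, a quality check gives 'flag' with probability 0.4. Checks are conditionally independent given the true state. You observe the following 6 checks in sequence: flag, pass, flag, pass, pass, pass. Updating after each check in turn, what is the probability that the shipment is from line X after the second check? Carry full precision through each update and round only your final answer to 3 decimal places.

After 'flag': P(line X) = 0.15·0.1500 / (0.15·0.1500 + 0.4·0.8500) ≈ 0.0621
After 'pass': P(line X) = 0.85·0.0621 / (0.85·0.0621 + 0.6·0.9379) ≈ 0.0857

0.086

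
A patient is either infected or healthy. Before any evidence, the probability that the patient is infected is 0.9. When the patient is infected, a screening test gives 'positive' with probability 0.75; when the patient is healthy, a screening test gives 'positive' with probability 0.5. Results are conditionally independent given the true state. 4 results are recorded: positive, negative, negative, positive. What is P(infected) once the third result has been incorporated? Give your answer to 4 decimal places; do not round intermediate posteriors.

0.7714

After 'positive': P(infected) = 0.75·0.9000 / (0.75·0.9000 + 0.5·0.1000) ≈ 0.9310
After 'negative': P(infected) = 0.25·0.9310 / (0.25·0.9310 + 0.5·0.0690) ≈ 0.8710
After 'negative': P(infected) = 0.25·0.8710 / (0.25·0.8710 + 0.5·0.1290) ≈ 0.7714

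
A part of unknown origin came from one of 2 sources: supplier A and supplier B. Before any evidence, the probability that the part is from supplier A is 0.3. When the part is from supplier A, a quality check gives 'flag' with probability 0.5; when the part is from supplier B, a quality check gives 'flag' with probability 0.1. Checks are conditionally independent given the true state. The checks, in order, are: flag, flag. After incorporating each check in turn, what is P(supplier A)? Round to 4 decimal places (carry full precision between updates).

After 'flag': P(supplier A) = 0.5·0.3000 / (0.5·0.3000 + 0.1·0.7000) ≈ 0.6818
After 'flag': P(supplier A) = 0.5·0.6818 / (0.5·0.6818 + 0.1·0.3182) ≈ 0.9146

0.9146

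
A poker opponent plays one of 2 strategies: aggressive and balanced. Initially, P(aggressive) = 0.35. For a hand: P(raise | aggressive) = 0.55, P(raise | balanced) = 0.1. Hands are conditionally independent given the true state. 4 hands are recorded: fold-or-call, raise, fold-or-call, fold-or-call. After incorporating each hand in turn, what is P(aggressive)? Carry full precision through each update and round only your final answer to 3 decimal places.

0.270

After 'fold-or-call': P(aggressive) = 0.45·0.3500 / (0.45·0.3500 + 0.9·0.6500) ≈ 0.2121
After 'raise': P(aggressive) = 0.55·0.2121 / (0.55·0.2121 + 0.1·0.7879) ≈ 0.5969
After 'fold-or-call': P(aggressive) = 0.45·0.5969 / (0.45·0.5969 + 0.9·0.4031) ≈ 0.4254
After 'fold-or-call': P(aggressive) = 0.45·0.4254 / (0.45·0.4254 + 0.9·0.5746) ≈ 0.2702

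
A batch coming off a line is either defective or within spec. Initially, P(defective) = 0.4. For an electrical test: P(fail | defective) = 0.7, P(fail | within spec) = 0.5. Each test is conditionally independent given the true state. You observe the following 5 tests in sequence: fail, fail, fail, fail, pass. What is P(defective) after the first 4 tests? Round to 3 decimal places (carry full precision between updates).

0.719

After 'fail': P(defective) = 0.7·0.4000 / (0.7·0.4000 + 0.5·0.6000) ≈ 0.4828
After 'fail': P(defective) = 0.7·0.4828 / (0.7·0.4828 + 0.5·0.5172) ≈ 0.5665
After 'fail': P(defective) = 0.7·0.5665 / (0.7·0.5665 + 0.5·0.4335) ≈ 0.6466
After 'fail': P(defective) = 0.7·0.6466 / (0.7·0.6466 + 0.5·0.3534) ≈ 0.7192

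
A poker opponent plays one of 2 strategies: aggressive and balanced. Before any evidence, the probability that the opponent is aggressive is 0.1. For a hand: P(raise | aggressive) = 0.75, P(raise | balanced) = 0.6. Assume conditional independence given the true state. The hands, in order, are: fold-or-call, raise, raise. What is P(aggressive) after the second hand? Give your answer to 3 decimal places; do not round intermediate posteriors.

After 'fold-or-call': P(aggressive) = 0.25·0.1000 / (0.25·0.1000 + 0.4·0.9000) ≈ 0.0649
After 'raise': P(aggressive) = 0.75·0.0649 / (0.75·0.0649 + 0.6·0.9351) ≈ 0.0799

0.080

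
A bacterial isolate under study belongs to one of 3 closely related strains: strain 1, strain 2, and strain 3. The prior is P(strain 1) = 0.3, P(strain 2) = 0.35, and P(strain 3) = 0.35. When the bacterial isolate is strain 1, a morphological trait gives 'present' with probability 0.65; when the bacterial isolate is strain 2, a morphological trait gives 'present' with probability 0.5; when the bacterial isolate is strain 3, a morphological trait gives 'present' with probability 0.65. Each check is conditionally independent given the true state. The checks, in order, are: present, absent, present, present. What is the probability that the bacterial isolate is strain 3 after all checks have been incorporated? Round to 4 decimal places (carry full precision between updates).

After 'present': normaliser = 0.65·0.3000 + 0.5·0.3500 + 0.65·0.3500; P(strain 1) ≈ 0.3264, P(strain 2) ≈ 0.2929, P(strain 3) ≈ 0.3808
After 'absent': normaliser = 0.35·0.3264 + 0.5·0.2929 + 0.35·0.3808; P(strain 1) ≈ 0.2900, P(strain 2) ≈ 0.3717, P(strain 3) ≈ 0.3383
After 'present': normaliser = 0.65·0.2900 + 0.5·0.3717 + 0.65·0.3383; P(strain 1) ≈ 0.3172, P(strain 2) ≈ 0.3128, P(strain 3) ≈ 0.3700
After 'present': normaliser = 0.65·0.3172 + 0.5·0.3128 + 0.65·0.3700; P(strain 1) ≈ 0.3418, P(strain 2) ≈ 0.2593, P(strain 3) ≈ 0.3988

0.3988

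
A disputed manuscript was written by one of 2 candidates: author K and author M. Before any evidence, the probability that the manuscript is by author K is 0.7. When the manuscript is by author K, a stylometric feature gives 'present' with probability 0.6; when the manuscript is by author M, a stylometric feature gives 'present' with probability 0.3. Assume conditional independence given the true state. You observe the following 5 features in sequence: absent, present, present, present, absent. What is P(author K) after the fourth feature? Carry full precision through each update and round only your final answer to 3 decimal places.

After 'absent': P(author K) = 0.4·0.7000 / (0.4·0.7000 + 0.7·0.3000) ≈ 0.5714
After 'present': P(author K) = 0.6·0.5714 / (0.6·0.5714 + 0.3·0.4286) ≈ 0.7273
After 'present': P(author K) = 0.6·0.7273 / (0.6·0.7273 + 0.3·0.2727) ≈ 0.8421
After 'present': P(author K) = 0.6·0.8421 / (0.6·0.8421 + 0.3·0.1579) ≈ 0.9143

0.914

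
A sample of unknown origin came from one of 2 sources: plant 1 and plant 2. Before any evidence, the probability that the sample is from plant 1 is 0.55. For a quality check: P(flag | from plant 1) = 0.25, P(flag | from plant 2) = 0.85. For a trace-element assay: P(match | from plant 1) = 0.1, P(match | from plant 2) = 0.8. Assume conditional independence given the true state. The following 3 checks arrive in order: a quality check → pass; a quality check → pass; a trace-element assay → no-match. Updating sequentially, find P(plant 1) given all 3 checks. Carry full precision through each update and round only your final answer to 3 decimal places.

0.993

After a quality check='pass': P(plant 1) = 0.75·0.5500 / (0.75·0.5500 + 0.15·0.4500) ≈ 0.8594
After a quality check='pass': P(plant 1) = 0.75·0.8594 / (0.75·0.8594 + 0.15·0.1406) ≈ 0.9683
After a trace-element assay='no-match': P(plant 1) = 0.9·0.9683 / (0.9·0.9683 + 0.2·0.0317) ≈ 0.9928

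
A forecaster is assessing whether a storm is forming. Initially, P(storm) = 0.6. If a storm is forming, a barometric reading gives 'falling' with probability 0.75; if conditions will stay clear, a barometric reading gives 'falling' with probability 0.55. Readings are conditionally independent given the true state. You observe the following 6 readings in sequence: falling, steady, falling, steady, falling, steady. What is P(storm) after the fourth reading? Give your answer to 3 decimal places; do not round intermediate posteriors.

Apply Bayes' rule sequentially, carrying P(storm) forward.
After 'falling': P(storm) = 0.75·0.6000 / (0.75·0.6000 + 0.55·0.4000) ≈ 0.6716
After 'steady': P(storm) = 0.25·0.6716 / (0.25·0.6716 + 0.45·0.3284) ≈ 0.5319
After 'falling': P(storm) = 0.75·0.5319 / (0.75·0.5319 + 0.55·0.4681) ≈ 0.6078
After 'steady': P(storm) = 0.25·0.6078 / (0.25·0.6078 + 0.45·0.3922) ≈ 0.4626

0.463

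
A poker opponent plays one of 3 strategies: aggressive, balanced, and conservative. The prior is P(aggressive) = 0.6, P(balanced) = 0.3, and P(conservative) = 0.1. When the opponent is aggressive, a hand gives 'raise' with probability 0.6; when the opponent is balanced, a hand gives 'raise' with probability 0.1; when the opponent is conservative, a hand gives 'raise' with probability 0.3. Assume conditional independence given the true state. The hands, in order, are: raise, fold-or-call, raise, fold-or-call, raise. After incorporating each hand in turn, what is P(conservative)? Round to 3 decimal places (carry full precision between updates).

0.059

Each posterior becomes the prior for the next update.
After 'raise': normaliser = 0.6·0.6000 + 0.1·0.3000 + 0.3·0.1000; P(aggressive) ≈ 0.8571, P(balanced) ≈ 0.0714, P(conservative) ≈ 0.0714
After 'fold-or-call': normaliser = 0.4·0.8571 + 0.9·0.0714 + 0.7·0.0714; P(aggressive) ≈ 0.7500, P(balanced) ≈ 0.1406, P(conservative) ≈ 0.1094
After 'raise': normaliser = 0.6·0.7500 + 0.1·0.1406 + 0.3·0.1094; P(aggressive) ≈ 0.9057, P(balanced) ≈ 0.0283, P(conservative) ≈ 0.0660
After 'fold-or-call': normaliser = 0.4·0.9057 + 0.9·0.0283 + 0.7·0.0660; P(aggressive) ≈ 0.8348, P(balanced) ≈ 0.0587, P(conservative) ≈ 0.1065
After 'raise': normaliser = 0.6·0.8348 + 0.1·0.0587 + 0.3·0.1065; P(aggressive) ≈ 0.9298, P(balanced) ≈ 0.0109, P(conservative) ≈ 0.0593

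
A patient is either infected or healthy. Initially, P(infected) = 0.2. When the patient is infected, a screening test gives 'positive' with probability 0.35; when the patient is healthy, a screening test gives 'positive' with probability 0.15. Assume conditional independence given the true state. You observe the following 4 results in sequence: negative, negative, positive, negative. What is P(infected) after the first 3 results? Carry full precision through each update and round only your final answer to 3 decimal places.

0.254

After 'negative': P(infected) = 0.65·0.2000 / (0.65·0.2000 + 0.85·0.8000) ≈ 0.1605
After 'negative': P(infected) = 0.65·0.1605 / (0.65·0.1605 + 0.85·0.8395) ≈ 0.1275
After 'positive': P(infected) = 0.35·0.1275 / (0.35·0.1275 + 0.15·0.8725) ≈ 0.2544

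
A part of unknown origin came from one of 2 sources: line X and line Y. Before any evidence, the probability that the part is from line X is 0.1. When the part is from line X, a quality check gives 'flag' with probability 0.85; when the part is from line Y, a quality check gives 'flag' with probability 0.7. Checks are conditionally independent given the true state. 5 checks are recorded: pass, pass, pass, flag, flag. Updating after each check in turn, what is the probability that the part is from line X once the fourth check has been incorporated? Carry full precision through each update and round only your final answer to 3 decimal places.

Apply Bayes' rule sequentially, carrying P(line X) forward.
After 'pass': P(line X) = 0.15·0.1000 / (0.15·0.1000 + 0.3·0.9000) ≈ 0.0526
After 'pass': P(line X) = 0.15·0.0526 / (0.15·0.0526 + 0.3·0.9474) ≈ 0.0270
After 'pass': P(line X) = 0.15·0.0270 / (0.15·0.0270 + 0.3·0.9730) ≈ 0.0137
After 'flag': P(line X) = 0.85·0.0137 / (0.85·0.0137 + 0.7·0.9863) ≈ 0.0166

0.017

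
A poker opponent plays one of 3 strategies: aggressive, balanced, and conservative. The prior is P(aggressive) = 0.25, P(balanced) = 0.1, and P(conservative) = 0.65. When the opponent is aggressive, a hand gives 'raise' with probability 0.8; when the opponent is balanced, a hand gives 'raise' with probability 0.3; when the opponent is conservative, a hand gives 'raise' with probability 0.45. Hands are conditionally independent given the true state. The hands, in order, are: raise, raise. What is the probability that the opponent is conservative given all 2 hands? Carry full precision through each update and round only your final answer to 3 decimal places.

After 'raise': normaliser = 0.8·0.2500 + 0.3·0.1000 + 0.45·0.6500; P(aggressive) ≈ 0.3828, P(balanced) ≈ 0.0574, P(conservative) ≈ 0.5598
After 'raise': normaliser = 0.8·0.3828 + 0.3·0.0574 + 0.45·0.5598; P(aggressive) ≈ 0.5322, P(balanced) ≈ 0.0299, P(conservative) ≈ 0.4378

0.438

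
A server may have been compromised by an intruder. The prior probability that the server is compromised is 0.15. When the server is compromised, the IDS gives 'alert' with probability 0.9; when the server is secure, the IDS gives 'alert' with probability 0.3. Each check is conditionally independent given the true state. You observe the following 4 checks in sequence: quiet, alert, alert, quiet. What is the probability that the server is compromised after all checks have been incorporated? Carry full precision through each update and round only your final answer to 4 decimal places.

After 'quiet': P(compromised) = 0.1·0.1500 / (0.1·0.1500 + 0.7·0.8500) ≈ 0.0246
After 'alert': P(compromised) = 0.9·0.0246 / (0.9·0.0246 + 0.3·0.9754) ≈ 0.0703
After 'alert': P(compromised) = 0.9·0.0703 / (0.9·0.0703 + 0.3·0.9297) ≈ 0.1849
After 'quiet': P(compromised) = 0.1·0.1849 / (0.1·0.1849 + 0.7·0.8151) ≈ 0.0314

0.0314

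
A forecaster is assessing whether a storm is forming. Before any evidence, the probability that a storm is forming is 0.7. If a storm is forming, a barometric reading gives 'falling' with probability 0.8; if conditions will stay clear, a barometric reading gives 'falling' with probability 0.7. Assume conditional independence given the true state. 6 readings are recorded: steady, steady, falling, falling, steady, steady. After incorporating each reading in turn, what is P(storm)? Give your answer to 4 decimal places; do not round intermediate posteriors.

After 'steady': P(storm) = 0.2·0.7000 / (0.2·0.7000 + 0.3·0.3000) ≈ 0.6087
After 'steady': P(storm) = 0.2·0.6087 / (0.2·0.6087 + 0.3·0.3913) ≈ 0.5091
After 'falling': P(storm) = 0.8·0.5091 / (0.8·0.5091 + 0.7·0.4909) ≈ 0.5424
After 'falling': P(storm) = 0.8·0.5424 / (0.8·0.5424 + 0.7·0.4576) ≈ 0.5753
After 'steady': P(storm) = 0.2·0.5753 / (0.2·0.5753 + 0.3·0.4247) ≈ 0.4745
After 'steady': P(storm) = 0.2·0.4745 / (0.2·0.4745 + 0.3·0.5255) ≈ 0.3758

0.3758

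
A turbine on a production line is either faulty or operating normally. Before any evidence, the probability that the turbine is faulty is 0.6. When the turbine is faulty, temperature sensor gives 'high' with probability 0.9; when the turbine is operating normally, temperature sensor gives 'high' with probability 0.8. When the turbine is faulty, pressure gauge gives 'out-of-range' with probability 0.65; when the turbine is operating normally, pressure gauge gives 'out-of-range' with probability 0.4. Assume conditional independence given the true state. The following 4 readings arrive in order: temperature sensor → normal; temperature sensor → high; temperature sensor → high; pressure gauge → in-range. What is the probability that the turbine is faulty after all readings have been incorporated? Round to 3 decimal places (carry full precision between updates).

0.356

Apply Bayes' rule sequentially, carrying P(faulty) forward.
After temperature sensor='normal': P(faulty) = 0.1·0.6000 / (0.1·0.6000 + 0.2·0.4000) ≈ 0.4286
After temperature sensor='high': P(faulty) = 0.9·0.4286 / (0.9·0.4286 + 0.8·0.5714) ≈ 0.4576
After temperature sensor='high': P(faulty) = 0.9·0.4576 / (0.9·0.4576 + 0.8·0.5424) ≈ 0.4870
After pressure gauge='in-range': P(faulty) = 0.35·0.4870 / (0.35·0.4870 + 0.6·0.5130) ≈ 0.3564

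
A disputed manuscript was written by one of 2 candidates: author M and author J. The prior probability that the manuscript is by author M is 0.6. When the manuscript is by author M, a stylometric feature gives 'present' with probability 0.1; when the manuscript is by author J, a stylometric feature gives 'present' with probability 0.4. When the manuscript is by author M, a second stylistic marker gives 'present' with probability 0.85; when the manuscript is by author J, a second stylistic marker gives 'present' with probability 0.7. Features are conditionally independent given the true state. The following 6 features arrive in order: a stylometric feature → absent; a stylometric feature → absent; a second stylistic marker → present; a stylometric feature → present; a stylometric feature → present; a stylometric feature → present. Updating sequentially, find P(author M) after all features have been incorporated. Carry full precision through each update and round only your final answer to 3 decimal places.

0.060

After a stylometric feature='absent': P(author M) = 0.9·0.6000 / (0.9·0.6000 + 0.6·0.4000) ≈ 0.6923
After a stylometric feature='absent': P(author M) = 0.9·0.6923 / (0.9·0.6923 + 0.6·0.3077) ≈ 0.7714
After a second stylistic marker='present': P(author M) = 0.85·0.7714 / (0.85·0.7714 + 0.7·0.2286) ≈ 0.8039
After a stylometric feature='present': P(author M) = 0.1·0.8039 / (0.1·0.8039 + 0.4·0.1961) ≈ 0.5061
After a stylometric feature='present': P(author M) = 0.1·0.5061 / (0.1·0.5061 + 0.4·0.4939) ≈ 0.2039
After a stylometric feature='present': P(author M) = 0.1·0.2039 / (0.1·0.2039 + 0.4·0.7961) ≈ 0.0602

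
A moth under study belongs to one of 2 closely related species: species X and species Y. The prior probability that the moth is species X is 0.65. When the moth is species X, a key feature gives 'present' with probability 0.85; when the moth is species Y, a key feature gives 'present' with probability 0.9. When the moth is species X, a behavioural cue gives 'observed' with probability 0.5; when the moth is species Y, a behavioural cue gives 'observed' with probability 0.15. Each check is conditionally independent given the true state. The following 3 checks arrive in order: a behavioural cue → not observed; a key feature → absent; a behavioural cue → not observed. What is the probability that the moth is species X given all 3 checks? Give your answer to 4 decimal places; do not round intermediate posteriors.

Apply Bayes' rule sequentially, carrying P(species X) forward.
After a behavioural cue='not observed': P(species X) = 0.5·0.6500 / (0.5·0.6500 + 0.85·0.3500) ≈ 0.5221
After a key feature='absent': P(species X) = 0.15·0.5221 / (0.15·0.5221 + 0.1·0.4779) ≈ 0.6210
After a behavioural cue='not observed': P(species X) = 0.5·0.6210 / (0.5·0.6210 + 0.85·0.3790) ≈ 0.4908

0.4908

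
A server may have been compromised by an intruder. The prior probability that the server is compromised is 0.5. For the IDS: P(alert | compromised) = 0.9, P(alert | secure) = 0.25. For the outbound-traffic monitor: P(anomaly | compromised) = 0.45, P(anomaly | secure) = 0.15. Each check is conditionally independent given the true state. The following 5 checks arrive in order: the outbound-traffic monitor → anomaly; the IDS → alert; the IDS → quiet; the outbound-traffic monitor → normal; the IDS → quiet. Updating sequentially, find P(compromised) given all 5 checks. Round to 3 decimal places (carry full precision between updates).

0.111

After the outbound-traffic monitor='anomaly': P(compromised) = 0.45·0.5000 / (0.45·0.5000 + 0.15·0.5000) ≈ 0.7500
After the IDS='alert': P(compromised) = 0.9·0.7500 / (0.9·0.7500 + 0.25·0.2500) ≈ 0.9153
After the IDS='quiet': P(compromised) = 0.1·0.9153 / (0.1·0.9153 + 0.75·0.0847) ≈ 0.5902
After the outbound-traffic monitor='normal': P(compromised) = 0.55·0.5902 / (0.55·0.5902 + 0.85·0.4098) ≈ 0.4823
After the IDS='quiet': P(compromised) = 0.1·0.4823 / (0.1·0.4823 + 0.75·0.5177) ≈ 0.1105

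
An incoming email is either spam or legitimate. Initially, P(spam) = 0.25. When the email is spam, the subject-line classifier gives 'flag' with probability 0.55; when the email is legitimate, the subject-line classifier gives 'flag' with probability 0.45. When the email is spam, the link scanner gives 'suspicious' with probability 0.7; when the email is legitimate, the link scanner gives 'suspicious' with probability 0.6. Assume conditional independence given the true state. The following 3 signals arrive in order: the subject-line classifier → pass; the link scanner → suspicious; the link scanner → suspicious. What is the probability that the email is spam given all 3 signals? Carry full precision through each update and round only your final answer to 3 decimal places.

0.271

After the subject-line classifier='pass': P(spam) = 0.45·0.2500 / (0.45·0.2500 + 0.55·0.7500) ≈ 0.2143
After the link scanner='suspicious': P(spam) = 0.7·0.2143 / (0.7·0.2143 + 0.6·0.7857) ≈ 0.2414
After the link scanner='suspicious': P(spam) = 0.7·0.2414 / (0.7·0.2414 + 0.6·0.7586) ≈ 0.2707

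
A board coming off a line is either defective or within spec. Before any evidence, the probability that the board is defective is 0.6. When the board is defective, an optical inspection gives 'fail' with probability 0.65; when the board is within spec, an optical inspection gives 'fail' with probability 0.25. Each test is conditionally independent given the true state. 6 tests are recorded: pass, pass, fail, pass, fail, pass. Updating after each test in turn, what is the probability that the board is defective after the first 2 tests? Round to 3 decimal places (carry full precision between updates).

After 'pass': P(defective) = 0.35·0.6000 / (0.35·0.6000 + 0.75·0.4000) ≈ 0.4118
After 'pass': P(defective) = 0.35·0.4118 / (0.35·0.4118 + 0.75·0.5882) ≈ 0.2462

0.246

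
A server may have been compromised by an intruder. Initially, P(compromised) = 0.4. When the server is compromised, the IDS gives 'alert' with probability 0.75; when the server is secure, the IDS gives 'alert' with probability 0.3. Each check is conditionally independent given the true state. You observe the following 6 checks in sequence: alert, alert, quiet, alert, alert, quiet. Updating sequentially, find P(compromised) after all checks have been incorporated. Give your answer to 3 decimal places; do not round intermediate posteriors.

0.769

After 'alert': P(compromised) = 0.75·0.4000 / (0.75·0.4000 + 0.3·0.6000) ≈ 0.6250
After 'alert': P(compromised) = 0.75·0.6250 / (0.75·0.6250 + 0.3·0.3750) ≈ 0.8065
After 'quiet': P(compromised) = 0.25·0.8065 / (0.25·0.8065 + 0.7·0.1935) ≈ 0.5981
After 'alert': P(compromised) = 0.75·0.5981 / (0.75·0.5981 + 0.3·0.4019) ≈ 0.7881
After 'alert': P(compromised) = 0.75·0.7881 / (0.75·0.7881 + 0.3·0.2119) ≈ 0.9029
After 'quiet': P(compromised) = 0.25·0.9029 / (0.25·0.9029 + 0.7·0.0971) ≈ 0.7686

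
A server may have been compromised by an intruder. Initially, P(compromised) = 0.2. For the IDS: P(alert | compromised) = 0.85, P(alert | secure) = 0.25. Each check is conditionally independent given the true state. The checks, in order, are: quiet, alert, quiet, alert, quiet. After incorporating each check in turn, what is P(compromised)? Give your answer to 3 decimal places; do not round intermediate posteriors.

After 'quiet': P(compromised) = 0.15·0.2000 / (0.15·0.2000 + 0.75·0.8000) ≈ 0.0476
After 'alert': P(compromised) = 0.85·0.0476 / (0.85·0.0476 + 0.25·0.9524) ≈ 0.1453
After 'quiet': P(compromised) = 0.15·0.1453 / (0.15·0.1453 + 0.75·0.8547) ≈ 0.0329
After 'alert': P(compromised) = 0.85·0.0329 / (0.85·0.0329 + 0.25·0.9671) ≈ 0.1036
After 'quiet': P(compromised) = 0.15·0.1036 / (0.15·0.1036 + 0.75·0.8964) ≈ 0.0226

0.023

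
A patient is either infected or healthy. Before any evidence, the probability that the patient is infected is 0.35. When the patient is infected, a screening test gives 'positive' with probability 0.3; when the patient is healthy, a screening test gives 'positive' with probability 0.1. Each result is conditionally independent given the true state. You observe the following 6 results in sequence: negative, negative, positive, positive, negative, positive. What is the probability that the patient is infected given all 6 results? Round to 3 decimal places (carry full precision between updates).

0.872

Each posterior becomes the prior for the next update.
After 'negative': P(infected) = 0.7·0.3500 / (0.7·0.3500 + 0.9·0.6500) ≈ 0.2952
After 'negative': P(infected) = 0.7·0.2952 / (0.7·0.2952 + 0.9·0.7048) ≈ 0.2457
After 'positive': P(infected) = 0.3·0.2457 / (0.3·0.2457 + 0.1·0.7543) ≈ 0.4942
After 'positive': P(infected) = 0.3·0.4942 / (0.3·0.4942 + 0.1·0.5058) ≈ 0.7457
After 'negative': P(infected) = 0.7·0.7457 / (0.7·0.7457 + 0.9·0.2543) ≈ 0.6951
After 'positive': P(infected) = 0.3·0.6951 / (0.3·0.6951 + 0.1·0.3049) ≈ 0.8725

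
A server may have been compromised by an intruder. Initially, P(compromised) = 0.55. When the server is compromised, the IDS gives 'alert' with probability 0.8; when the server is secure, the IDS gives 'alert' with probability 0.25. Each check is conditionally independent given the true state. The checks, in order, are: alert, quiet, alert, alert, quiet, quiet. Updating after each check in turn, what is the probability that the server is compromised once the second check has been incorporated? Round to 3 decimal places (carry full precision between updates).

After 'alert': P(compromised) = 0.8·0.5500 / (0.8·0.5500 + 0.25·0.4500) ≈ 0.7964
After 'quiet': P(compromised) = 0.2·0.7964 / (0.2·0.7964 + 0.75·0.2036) ≈ 0.5105

0.511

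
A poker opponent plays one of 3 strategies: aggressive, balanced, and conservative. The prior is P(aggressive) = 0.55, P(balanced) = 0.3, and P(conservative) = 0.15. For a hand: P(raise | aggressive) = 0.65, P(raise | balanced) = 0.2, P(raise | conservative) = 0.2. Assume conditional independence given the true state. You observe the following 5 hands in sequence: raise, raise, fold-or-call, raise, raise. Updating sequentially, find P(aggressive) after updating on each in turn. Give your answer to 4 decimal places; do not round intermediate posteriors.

After 'raise': normaliser = 0.65·0.5500 + 0.2·0.3000 + 0.2·0.1500; P(aggressive) ≈ 0.7989, P(balanced) ≈ 0.1341, P(conservative) ≈ 0.0670
After 'raise': normaliser = 0.65·0.7989 + 0.2·0.1341 + 0.2·0.0670; P(aggressive) ≈ 0.9281, P(balanced) ≈ 0.0479, P(conservative) ≈ 0.0240
After 'fold-or-call': normaliser = 0.35·0.9281 + 0.8·0.0479 + 0.8·0.0240; P(aggressive) ≈ 0.8496, P(balanced) ≈ 0.1003, P(conservative) ≈ 0.0501
After 'raise': normaliser = 0.65·0.8496 + 0.2·0.1003 + 0.2·0.0501; P(aggressive) ≈ 0.9483, P(balanced) ≈ 0.0344, P(conservative) ≈ 0.0172
After 'raise': normaliser = 0.65·0.9483 + 0.2·0.0344 + 0.2·0.0172; P(aggressive) ≈ 0.9835, P(balanced) ≈ 0.0110, P(conservative) ≈ 0.0055

0.9835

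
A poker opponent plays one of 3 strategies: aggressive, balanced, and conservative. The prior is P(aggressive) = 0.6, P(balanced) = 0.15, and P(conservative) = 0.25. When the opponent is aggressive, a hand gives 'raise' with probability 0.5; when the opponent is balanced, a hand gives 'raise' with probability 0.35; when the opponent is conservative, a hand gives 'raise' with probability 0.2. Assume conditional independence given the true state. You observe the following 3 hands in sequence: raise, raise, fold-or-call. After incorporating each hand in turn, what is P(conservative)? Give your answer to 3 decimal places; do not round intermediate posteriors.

After 'raise': normaliser = 0.5·0.6000 + 0.35·0.1500 + 0.2·0.2500; P(aggressive) ≈ 0.7453, P(balanced) ≈ 0.1304, P(conservative) ≈ 0.1242
After 'raise': normaliser = 0.5·0.7453 + 0.35·0.1304 + 0.2·0.1242; P(aggressive) ≈ 0.8409, P(balanced) ≈ 0.1030, P(conservative) ≈ 0.0561
After 'fold-or-call': normaliser = 0.5·0.8409 + 0.65·0.1030 + 0.8·0.0561; P(aggressive) ≈ 0.7899, P(balanced) ≈ 0.1258, P(conservative) ≈ 0.0843

0.084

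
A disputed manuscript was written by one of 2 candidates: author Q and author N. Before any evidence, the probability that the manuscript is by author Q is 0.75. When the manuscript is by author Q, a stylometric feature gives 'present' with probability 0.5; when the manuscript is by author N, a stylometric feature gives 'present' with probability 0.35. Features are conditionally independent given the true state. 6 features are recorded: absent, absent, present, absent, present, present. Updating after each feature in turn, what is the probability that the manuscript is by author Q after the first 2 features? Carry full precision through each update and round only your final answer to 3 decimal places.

Each posterior becomes the prior for the next update.
After 'absent': P(author Q) = 0.5·0.7500 / (0.5·0.7500 + 0.65·0.2500) ≈ 0.6977
After 'absent': P(author Q) = 0.5·0.6977 / (0.5·0.6977 + 0.65·0.3023) ≈ 0.6397

0.640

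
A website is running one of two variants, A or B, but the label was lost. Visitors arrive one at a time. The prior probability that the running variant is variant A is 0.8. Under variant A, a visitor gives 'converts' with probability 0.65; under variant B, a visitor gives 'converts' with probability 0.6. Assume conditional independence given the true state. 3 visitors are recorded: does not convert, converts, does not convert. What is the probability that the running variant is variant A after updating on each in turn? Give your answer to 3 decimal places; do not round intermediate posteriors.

After 'does not convert': P(A) = 0.35·0.8000 / (0.35·0.8000 + 0.4·0.2000) ≈ 0.7778
After 'converts': P(A) = 0.65·0.7778 / (0.65·0.7778 + 0.6·0.2222) ≈ 0.7913
After 'does not convert': P(A) = 0.35·0.7913 / (0.35·0.7913 + 0.4·0.2087) ≈ 0.7684

0.768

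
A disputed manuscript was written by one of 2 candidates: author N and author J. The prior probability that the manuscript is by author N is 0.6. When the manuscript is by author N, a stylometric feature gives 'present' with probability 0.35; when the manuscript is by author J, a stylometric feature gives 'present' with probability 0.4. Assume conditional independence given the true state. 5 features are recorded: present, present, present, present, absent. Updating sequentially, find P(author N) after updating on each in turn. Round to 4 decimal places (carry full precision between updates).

0.4878

Apply Bayes' rule sequentially, carrying P(author N) forward.
After 'present': P(author N) = 0.35·0.6000 / (0.35·0.6000 + 0.4·0.4000) ≈ 0.5676
After 'present': P(author N) = 0.35·0.5676 / (0.35·0.5676 + 0.4·0.4324) ≈ 0.5345
After 'present': P(author N) = 0.35·0.5345 / (0.35·0.5345 + 0.4·0.4655) ≈ 0.5012
After 'present': P(author N) = 0.35·0.5012 / (0.35·0.5012 + 0.4·0.4988) ≈ 0.4679
After 'absent': P(author N) = 0.65·0.4679 / (0.65·0.4679 + 0.6·0.5321) ≈ 0.4878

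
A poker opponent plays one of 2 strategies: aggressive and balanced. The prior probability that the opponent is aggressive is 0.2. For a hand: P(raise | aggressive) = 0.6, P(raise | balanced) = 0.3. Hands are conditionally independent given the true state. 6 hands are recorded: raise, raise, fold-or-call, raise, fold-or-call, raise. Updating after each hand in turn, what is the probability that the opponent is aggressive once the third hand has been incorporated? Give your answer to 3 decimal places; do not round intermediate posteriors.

After 'raise': P(aggressive) = 0.6·0.2000 / (0.6·0.2000 + 0.3·0.8000) ≈ 0.3333
After 'raise': P(aggressive) = 0.6·0.3333 / (0.6·0.3333 + 0.3·0.6667) ≈ 0.5000
After 'fold-or-call': P(aggressive) = 0.4·0.5000 / (0.4·0.5000 + 0.7·0.5000) ≈ 0.3636

0.364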